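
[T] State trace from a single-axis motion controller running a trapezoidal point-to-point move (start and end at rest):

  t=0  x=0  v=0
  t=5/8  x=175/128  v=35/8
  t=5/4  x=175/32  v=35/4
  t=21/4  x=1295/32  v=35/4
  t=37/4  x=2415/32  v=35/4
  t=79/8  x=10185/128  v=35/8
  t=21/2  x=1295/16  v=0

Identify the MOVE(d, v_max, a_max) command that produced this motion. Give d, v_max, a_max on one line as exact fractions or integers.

final state: t=21/2, x=1295/16, v=0 → d = 1295/16
a_max = (35/8−0)/(5/8−0) = 7
max v = 35/4 over t∈[5/4,37/4] → v_max = 35/4
check: 35/4·(5/4+8) = 1295/16 ✓

d=1295/16 v_max=35/4 a_max=7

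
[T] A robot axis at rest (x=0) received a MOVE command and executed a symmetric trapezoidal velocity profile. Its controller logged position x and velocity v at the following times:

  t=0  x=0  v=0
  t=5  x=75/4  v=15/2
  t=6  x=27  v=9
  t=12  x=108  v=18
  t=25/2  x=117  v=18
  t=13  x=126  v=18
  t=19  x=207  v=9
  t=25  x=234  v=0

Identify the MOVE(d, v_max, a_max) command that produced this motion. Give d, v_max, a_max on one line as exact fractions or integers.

final state: t=25, x=234, v=0 → d = 234
a_max = (15/2−0)/(5−0) = 3/2
max v = 18 over t∈[12,13] → v_max = 18
check: 18·(12+1) = 234 ✓

d=234 v_max=18 a_max=3/2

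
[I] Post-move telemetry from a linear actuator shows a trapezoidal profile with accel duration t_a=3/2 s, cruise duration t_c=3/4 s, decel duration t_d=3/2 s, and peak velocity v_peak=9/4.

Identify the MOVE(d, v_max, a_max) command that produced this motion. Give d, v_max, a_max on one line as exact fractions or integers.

d=81/16 v_max=9/4 a_max=3/2

a_max = (9/4)/(3/2) = 3/2
d_a = ½·9/4·3/2 = 27/16; d_c = 9/4·3/4 = 27/16
d = 2·27/16 + 27/16 = 81/16
t_c = 3/4 > 0 so v_max = 9/4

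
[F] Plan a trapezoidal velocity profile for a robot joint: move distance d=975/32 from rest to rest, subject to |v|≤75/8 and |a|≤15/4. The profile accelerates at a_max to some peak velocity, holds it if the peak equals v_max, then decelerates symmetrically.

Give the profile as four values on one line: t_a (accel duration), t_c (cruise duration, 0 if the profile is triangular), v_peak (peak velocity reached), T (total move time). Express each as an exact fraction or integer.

vₘ²/aₘ = (75/8)²/(15/4) = 375/16
975/32 ≥ 375/16 → trapezoidal
t_a = (75/8)/(15/4) = 5/2; v_peak = 75/8
d_cruise = 975/32 − 375/16 = 225/32; t_c = (225/32)/(75/8) = 3/4
T = 2·5/2 + 3/4 = 23/4

t_a=5/2 t_c=3/4 v_peak=75/8 T=23/4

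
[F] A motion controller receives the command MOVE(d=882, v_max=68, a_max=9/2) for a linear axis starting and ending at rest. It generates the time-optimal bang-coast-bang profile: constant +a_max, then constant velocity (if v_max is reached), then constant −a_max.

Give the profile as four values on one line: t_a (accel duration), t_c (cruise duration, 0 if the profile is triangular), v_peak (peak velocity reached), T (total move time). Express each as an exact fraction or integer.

t_a=14 t_c=0 v_peak=63 T=28

vₘ²/aₘ = 68²/(9/2) = 9248/9
882 < 9248/9 so t_c = 0
v_peak = √(882·9/2) = √3969 = 63
t_a = 63/(9/2) = 14; t_c = 0
T = 2·14 = 28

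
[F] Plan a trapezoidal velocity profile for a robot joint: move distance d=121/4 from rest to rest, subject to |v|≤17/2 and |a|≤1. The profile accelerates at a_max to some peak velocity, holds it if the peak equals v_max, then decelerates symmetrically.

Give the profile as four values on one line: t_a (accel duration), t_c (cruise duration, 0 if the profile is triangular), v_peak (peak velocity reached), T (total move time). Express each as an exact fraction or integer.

(v_max)²/a_max = (17/2)²/1 = 289/4
121/4 < 289/4 so t_c = 0
v_peak = √(121/4·1) = √(121/4) = 11/2
t_a = (11/2)/1 = 11/2; t_c = 0
T = 2·11/2 = 11

t_a=11/2 t_c=0 v_peak=11/2 T=11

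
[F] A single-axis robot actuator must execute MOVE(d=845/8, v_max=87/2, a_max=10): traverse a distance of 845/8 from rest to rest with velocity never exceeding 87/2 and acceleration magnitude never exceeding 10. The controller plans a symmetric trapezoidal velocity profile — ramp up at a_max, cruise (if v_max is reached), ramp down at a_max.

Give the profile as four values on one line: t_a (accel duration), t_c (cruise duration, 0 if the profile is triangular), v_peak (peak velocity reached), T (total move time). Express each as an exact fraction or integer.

t_a=13/4 t_c=0 v_peak=65/2 T=13/2

vₘ²/aₘ = (87/2)²/10 = 7569/40
845/8 < 7569/40 → triangular
v_peak = √(845/8·10) = √(4225/4) = 65/2
t_a = (65/2)/10 = 13/4; t_c = 0
T = 2·13/4 = 13/2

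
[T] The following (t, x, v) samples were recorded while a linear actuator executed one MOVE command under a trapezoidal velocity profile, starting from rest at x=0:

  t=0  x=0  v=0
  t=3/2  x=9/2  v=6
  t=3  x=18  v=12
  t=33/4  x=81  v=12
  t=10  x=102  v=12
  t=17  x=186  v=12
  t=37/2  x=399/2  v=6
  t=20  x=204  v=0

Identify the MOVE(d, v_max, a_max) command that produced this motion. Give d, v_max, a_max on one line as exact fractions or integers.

final state: t=20, x=204, v=0 → d = 204
a_max = (6−0)/(3/2−0) = 4
max v = 12 over t∈[3,17] → v_max = 12
check: 12·(3+14) = 204 ✓

d=204 v_max=12 a_max=4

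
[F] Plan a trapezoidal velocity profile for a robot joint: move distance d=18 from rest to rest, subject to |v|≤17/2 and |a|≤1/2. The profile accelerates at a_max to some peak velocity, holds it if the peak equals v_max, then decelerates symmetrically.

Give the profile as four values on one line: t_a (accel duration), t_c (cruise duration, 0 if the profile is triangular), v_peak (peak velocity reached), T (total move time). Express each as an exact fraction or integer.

(v_max)²/a_max = (17/2)²/(1/2) = 289/2
18 < 289/2 → triangular
v_peak = √(18·1/2) = √9 = 3
t_a = 3/(1/2) = 6; t_c = 0
T = 2·6 = 12

t_a=6 t_c=0 v_peak=3 T=12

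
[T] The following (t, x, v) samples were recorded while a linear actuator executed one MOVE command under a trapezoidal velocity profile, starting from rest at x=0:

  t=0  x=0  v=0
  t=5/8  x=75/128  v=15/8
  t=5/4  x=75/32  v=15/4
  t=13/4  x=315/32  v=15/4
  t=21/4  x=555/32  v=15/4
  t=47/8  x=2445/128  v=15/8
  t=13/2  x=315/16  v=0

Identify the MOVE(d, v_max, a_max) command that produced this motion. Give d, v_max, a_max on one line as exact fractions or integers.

final state: t=13/2, x=315/16, v=0 → d = 315/16
a_max = (15/8−0)/(5/8−0) = 3
max v = 15/4 over t∈[5/4,21/4] → v_max = 15/4
check: 15/4·(5/4+4) = 315/16 ✓

d=315/16 v_max=15/4 a_max=3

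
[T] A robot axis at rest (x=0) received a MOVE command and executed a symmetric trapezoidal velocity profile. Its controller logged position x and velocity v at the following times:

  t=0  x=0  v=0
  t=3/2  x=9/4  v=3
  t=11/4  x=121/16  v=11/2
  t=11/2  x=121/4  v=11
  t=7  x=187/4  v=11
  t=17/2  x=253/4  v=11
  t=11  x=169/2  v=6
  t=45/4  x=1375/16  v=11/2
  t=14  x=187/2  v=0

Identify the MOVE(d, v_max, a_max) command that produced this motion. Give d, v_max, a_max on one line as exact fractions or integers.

d=187/2 v_max=11 a_max=2

final state: t=14, x=187/2, v=0 → d = 187/2
a_max = (3−0)/(3/2−0) = 2
max v = 11 over t∈[11/2,17/2] → v_max = 11
check: 11·(11/2+3) = 187/2 ✓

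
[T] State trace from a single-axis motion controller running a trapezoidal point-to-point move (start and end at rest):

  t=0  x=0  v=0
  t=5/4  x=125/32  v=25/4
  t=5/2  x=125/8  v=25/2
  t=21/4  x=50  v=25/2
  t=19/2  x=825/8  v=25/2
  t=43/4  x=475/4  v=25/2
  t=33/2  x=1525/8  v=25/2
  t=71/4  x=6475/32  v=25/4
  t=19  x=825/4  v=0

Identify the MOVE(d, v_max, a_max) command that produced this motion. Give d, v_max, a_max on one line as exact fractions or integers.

d=825/4 v_max=25/2 a_max=5

final state: t=19, x=825/4, v=0 → d = 825/4
a_max = (25/4−0)/(5/4−0) = 5
max v = 25/2 over t∈[5/2,33/2] → v_max = 25/2
check: 25/2·(5/2+14) = 825/4 ✓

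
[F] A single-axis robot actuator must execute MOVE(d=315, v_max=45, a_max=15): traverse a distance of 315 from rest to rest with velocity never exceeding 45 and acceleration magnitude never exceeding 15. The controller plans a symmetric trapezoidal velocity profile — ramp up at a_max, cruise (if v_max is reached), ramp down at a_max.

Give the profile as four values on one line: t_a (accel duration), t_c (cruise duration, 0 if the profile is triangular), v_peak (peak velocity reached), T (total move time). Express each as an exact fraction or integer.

v_max²/a_max = 45²/15 = 135
315 ≥ 135 → trapezoidal
t_a = 45/15 = 3; v_peak = 45
d_cruise = 315 − 135 = 180; t_c = 180/45 = 4
T = 2·3 + 4 = 10

t_a=3 t_c=4 v_peak=45 T=10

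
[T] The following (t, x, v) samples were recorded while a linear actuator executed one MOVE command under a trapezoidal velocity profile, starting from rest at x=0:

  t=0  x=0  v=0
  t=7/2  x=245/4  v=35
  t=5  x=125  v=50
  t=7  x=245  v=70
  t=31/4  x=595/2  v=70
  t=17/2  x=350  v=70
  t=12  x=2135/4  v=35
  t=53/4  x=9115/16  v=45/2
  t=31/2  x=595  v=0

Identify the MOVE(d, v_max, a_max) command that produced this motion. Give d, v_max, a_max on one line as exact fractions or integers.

d=595 v_max=70 a_max=10

final state: t=31/2, x=595, v=0 → d = 595
a_max = (35−0)/(7/2−0) = 10
max v = 70 over t∈[7,17/2] → v_max = 70
check: 70·(7+3/2) = 595 ✓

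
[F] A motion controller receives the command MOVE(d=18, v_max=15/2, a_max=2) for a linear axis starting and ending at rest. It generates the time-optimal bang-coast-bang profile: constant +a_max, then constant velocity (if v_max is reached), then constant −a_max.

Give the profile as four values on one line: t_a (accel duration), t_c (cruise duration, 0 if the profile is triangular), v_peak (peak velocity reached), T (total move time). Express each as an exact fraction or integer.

(v_max)²/a_max = (15/2)²/2 = 225/8
18 < 225/8 → triangular
v_peak = √(18·2) = √36 = 6
t_a = 6/2 = 3; t_c = 0
T = 2·3 = 6

t_a=3 t_c=0 v_peak=6 T=6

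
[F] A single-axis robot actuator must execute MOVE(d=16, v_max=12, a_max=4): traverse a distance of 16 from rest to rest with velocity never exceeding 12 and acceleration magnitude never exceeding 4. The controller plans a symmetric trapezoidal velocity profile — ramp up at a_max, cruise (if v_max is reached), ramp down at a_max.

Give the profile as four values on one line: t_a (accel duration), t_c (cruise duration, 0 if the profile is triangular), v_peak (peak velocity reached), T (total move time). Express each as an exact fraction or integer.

vₘ²/aₘ = 12²/4 = 36
16 < 36 so t_c = 0
v_peak = √(16·4) = √64 = 8
t_a = 8/4 = 2; t_c = 0
T = 2·2 = 4

t_a=2 t_c=0 v_peak=8 T=4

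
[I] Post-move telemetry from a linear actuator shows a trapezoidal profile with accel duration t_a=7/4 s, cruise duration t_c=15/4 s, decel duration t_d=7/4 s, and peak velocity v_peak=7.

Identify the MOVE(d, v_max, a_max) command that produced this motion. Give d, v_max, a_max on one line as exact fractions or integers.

d=77/2 v_max=7 a_max=4

a_max = 7/(7/4) = 4
d_a = ½·7·7/4 = 49/8; d_c = 7·15/4 = 105/4
d = 2·49/8 + 105/4 = 77/2
t_c = 15/4 > 0 ⇒ limit active, v_max = 7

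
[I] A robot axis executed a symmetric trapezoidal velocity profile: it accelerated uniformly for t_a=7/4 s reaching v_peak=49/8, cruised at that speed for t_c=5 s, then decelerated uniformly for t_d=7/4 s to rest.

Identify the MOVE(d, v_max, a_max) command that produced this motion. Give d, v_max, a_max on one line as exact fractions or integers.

a_max = (49/8)/(7/4) = 7/2
d_a = ½·49/8·7/4 = 343/64; d_c = 49/8·5 = 245/8
d = 2·343/64 + 245/8 = 1323/32
t_c = 5 > 0 so v_max = 49/8

d=1323/32 v_max=49/8 a_max=7/2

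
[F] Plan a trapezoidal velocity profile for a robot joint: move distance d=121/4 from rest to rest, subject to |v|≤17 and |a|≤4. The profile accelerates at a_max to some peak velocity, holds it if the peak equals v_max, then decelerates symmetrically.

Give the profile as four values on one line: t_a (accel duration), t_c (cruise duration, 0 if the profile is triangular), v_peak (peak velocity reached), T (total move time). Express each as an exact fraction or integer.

t_a=11/4 t_c=0 v_peak=11 T=11/2

v_max²/a_max = 17²/4 = 289/4
121/4 < 289/4 → triangular
v_peak = √(121/4·4) = √121 = 11
t_a = 11/4; t_c = 0
T = 2·11/4 = 11/2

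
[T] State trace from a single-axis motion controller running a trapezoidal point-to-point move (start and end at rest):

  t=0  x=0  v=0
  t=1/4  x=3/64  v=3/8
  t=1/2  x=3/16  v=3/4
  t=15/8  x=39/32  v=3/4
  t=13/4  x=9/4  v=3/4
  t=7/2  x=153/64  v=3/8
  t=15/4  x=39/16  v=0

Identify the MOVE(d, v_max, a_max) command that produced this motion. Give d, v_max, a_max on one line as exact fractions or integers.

final state: t=15/4, x=39/16, v=0 → d = 39/16
a_max = (3/8−0)/(1/4−0) = 3/2
max v = 3/4 over t∈[1/2,13/4] → v_max = 3/4
check: 3/4·(1/2+11/4) = 39/16 ✓

d=39/16 v_max=3/4 a_max=3/2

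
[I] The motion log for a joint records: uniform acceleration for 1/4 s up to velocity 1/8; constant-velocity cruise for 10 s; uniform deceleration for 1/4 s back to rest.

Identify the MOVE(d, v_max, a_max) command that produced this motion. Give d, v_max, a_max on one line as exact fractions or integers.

a_max = (1/8)/(1/4) = 1/2
d_a = ½·1/8·1/4 = 1/64; d_c = 1/8·10 = 5/4
d = 2·1/64 + 5/4 = 41/32
t_c = 10 > 0 ⇒ limit active, v_max = 1/8

d=41/32 v_max=1/8 a_max=1/2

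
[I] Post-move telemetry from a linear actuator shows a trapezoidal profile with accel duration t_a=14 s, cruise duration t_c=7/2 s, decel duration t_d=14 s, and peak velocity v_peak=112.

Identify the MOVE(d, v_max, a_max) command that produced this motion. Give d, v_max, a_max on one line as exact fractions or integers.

a_max = 112/14 = 8
d_a = ½·112·14 = 784; d_c = 112·7/2 = 392
d = 2·784 + 392 = 1960
t_c = 7/2 > 0 → v_max = v_peak = 112

d=1960 v_max=112 a_max=8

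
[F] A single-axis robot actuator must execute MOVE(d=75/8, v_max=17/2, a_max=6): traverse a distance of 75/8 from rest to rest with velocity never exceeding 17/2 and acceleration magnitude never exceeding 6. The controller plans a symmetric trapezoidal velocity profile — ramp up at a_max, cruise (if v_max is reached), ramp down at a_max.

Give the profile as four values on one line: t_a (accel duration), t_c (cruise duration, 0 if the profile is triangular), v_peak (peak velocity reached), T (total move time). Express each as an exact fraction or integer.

(v_max)²/a_max = (17/2)²/6 = 289/24
75/8 < 289/24 ⇒ no cruise
v_peak = √(75/8·6) = √(225/4) = 15/2
t_a = (15/2)/6 = 5/4; t_c = 0
T = 2·5/4 = 5/2

t_a=5/4 t_c=0 v_peak=15/2 T=5/2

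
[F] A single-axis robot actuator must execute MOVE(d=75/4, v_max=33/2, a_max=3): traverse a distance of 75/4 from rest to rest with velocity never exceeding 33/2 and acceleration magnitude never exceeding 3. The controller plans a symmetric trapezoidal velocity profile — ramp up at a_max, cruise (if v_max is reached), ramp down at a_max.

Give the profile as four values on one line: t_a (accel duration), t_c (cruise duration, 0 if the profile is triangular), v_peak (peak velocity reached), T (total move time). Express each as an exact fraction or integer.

t_a=5/2 t_c=0 v_peak=15/2 T=5

v_max²/a_max = (33/2)²/3 = 363/4
75/4 < 363/4 → triangular
v_peak = √(75/4·3) = √(225/4) = 15/2
t_a = (15/2)/3 = 5/2; t_c = 0
T = 2·5/2 = 5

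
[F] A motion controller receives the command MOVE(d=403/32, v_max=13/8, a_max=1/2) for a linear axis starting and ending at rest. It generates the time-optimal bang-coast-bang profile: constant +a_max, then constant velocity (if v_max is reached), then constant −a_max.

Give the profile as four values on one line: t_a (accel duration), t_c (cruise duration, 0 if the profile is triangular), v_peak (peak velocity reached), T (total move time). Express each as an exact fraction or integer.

t_a=13/4 t_c=9/2 v_peak=13/8 T=11

(v_max)²/a_max = (13/8)²/(1/2) = 169/32
403/32 ≥ 169/32 so v_max reached
t_a = (13/8)/(1/2) = 13/4; v_peak = 13/8
d_cruise = 403/32 − 169/32 = 117/16; t_c = (117/16)/(13/8) = 9/2
T = 2·13/4 + 9/2 = 11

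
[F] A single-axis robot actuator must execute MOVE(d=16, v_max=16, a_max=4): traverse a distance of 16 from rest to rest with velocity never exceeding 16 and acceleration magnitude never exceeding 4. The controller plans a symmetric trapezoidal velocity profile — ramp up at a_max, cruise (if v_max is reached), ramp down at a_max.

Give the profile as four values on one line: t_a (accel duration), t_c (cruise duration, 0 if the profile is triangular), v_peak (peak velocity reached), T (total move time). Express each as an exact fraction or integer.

vₘ²/aₘ = 16²/4 = 64
16 < 64 → triangular
v_peak = √(16·4) = √64 = 8
t_a = 8/4 = 2; t_c = 0
T = 2·2 = 4

t_a=2 t_c=0 v_peak=8 T=4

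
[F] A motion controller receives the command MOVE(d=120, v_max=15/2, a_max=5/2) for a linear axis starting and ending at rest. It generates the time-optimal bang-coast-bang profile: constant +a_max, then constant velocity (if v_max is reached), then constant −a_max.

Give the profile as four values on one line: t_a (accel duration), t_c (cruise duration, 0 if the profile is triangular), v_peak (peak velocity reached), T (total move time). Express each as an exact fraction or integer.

t_a=3 t_c=13 v_peak=15/2 T=19

(v_max)²/a_max = (15/2)²/(5/2) = 45/2
120 ≥ 45/2 so v_max reached
t_a = (15/2)/(5/2) = 3; v_peak = 15/2
d_cruise = 120 − 45/2 = 195/2; t_c = (195/2)/(15/2) = 13
T = 2·3 + 13 = 19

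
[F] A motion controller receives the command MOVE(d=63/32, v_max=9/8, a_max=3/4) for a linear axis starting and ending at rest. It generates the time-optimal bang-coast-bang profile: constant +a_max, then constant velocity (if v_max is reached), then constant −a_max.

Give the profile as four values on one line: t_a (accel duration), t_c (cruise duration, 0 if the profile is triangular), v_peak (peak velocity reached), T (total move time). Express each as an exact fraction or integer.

t_a=3/2 t_c=1/4 v_peak=9/8 T=13/4

vₘ²/aₘ = (9/8)²/(3/4) = 27/16
63/32 ≥ 27/16 → trapezoidal
t_a = (9/8)/(3/4) = 3/2; v_peak = 9/8
d_cruise = 63/32 − 27/16 = 9/32; t_c = (9/32)/(9/8) = 1/4
T = 2·3/2 + 1/4 = 13/4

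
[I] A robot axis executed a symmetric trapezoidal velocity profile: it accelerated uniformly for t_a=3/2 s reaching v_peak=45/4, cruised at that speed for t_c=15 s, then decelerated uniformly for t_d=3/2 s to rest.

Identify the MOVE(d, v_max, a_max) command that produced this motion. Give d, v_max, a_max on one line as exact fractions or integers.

d=1485/8 v_max=45/4 a_max=15/2

a_max = (45/4)/(3/2) = 15/2
d_a = ½·45/4·3/2 = 135/16; d_c = 45/4·15 = 675/4
d = 2·135/16 + 675/4 = 1485/8
t_c = 15 > 0 → v_max = v_peak = 45/4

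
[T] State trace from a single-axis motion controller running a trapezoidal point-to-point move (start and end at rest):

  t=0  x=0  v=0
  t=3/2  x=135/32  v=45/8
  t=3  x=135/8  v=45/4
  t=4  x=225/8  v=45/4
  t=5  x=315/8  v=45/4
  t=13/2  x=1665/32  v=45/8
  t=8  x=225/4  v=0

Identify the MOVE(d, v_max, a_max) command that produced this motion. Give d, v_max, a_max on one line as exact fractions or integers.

final state: t=8, x=225/4, v=0 → d = 225/4
a_max = (45/8−0)/(3/2−0) = 15/4
max v = 45/4 over t∈[3,5] → v_max = 45/4
check: 45/4·(3+2) = 225/4 ✓

d=225/4 v_max=45/4 a_max=15/4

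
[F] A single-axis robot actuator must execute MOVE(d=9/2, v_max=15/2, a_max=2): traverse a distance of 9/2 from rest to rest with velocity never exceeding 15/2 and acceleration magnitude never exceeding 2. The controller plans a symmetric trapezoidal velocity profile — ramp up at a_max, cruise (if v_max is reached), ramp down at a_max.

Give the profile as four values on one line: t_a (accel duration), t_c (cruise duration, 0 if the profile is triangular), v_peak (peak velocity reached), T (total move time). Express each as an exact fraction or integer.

t_a=3/2 t_c=0 v_peak=3 T=3

(v_max)²/a_max = (15/2)²/2 = 225/8
9/2 < 225/8 ⇒ no cruise
v_peak = √(9/2·2) = √9 = 3
t_a = 3/2; t_c = 0
T = 2·3/2 = 3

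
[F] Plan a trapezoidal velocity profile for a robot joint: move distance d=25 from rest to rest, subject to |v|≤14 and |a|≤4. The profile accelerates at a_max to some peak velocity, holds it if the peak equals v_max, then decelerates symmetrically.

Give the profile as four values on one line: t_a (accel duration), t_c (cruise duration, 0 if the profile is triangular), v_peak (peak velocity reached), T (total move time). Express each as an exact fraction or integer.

vₘ²/aₘ = 14²/4 = 49
25 < 49 ⇒ no cruise
v_peak = √(25·4) = √100 = 10
t_a = 10/4 = 5/2; t_c = 0
T = 2·5/2 = 5

t_a=5/2 t_c=0 v_peak=10 T=5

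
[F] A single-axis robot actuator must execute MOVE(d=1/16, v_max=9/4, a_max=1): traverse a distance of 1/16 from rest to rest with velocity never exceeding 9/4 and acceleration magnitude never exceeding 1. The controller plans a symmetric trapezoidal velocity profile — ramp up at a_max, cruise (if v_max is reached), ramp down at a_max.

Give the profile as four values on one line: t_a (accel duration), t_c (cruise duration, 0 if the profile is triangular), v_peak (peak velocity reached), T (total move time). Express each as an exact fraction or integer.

vₘ²/aₘ = (9/4)²/1 = 81/16
1/16 < 81/16 ⇒ no cruise
v_peak = √(1/16·1) = √(1/16) = 1/4
t_a = (1/4)/1 = 1/4; t_c = 0
T = 2·1/4 = 1/2

t_a=1/4 t_c=0 v_peak=1/4 T=1/2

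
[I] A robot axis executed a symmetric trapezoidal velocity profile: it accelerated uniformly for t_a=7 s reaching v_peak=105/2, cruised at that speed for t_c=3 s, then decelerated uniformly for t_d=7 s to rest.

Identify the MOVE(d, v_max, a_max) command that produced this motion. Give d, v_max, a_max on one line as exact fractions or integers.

d=525 v_max=105/2 a_max=15/2

a_max = (105/2)/7 = 15/2
d_a = ½·105/2·7 = 735/4; d_c = 105/2·3 = 315/2
d = 2·735/4 + 315/2 = 525
t_c = 3 > 0 → v_max = v_peak = 105/2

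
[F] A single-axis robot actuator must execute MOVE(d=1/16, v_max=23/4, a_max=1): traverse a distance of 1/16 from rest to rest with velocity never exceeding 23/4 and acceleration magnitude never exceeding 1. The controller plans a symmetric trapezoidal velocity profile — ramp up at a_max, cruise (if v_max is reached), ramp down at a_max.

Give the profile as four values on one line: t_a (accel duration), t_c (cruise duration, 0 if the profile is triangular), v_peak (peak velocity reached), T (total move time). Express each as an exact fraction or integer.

t_a=1/4 t_c=0 v_peak=1/4 T=1/2

vₘ²/aₘ = (23/4)²/1 = 529/16
1/16 < 529/16 so t_c = 0
v_peak = √(1/16·1) = √(1/16) = 1/4
t_a = (1/4)/1 = 1/4; t_c = 0
T = 2·1/4 = 1/2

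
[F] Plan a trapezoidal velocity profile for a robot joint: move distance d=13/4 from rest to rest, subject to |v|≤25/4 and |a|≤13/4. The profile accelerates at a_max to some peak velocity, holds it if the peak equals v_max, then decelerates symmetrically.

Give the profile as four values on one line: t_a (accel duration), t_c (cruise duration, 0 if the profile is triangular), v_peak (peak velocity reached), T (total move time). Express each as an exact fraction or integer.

t_a=1 t_c=0 v_peak=13/4 T=2

vₘ²/aₘ = (25/4)²/(13/4) = 625/52
13/4 < 625/52 ⇒ no cruise
v_peak = √(13/4·13/4) = √(169/16) = 13/4
t_a = (13/4)/(13/4) = 1; t_c = 0
T = 2·1 = 2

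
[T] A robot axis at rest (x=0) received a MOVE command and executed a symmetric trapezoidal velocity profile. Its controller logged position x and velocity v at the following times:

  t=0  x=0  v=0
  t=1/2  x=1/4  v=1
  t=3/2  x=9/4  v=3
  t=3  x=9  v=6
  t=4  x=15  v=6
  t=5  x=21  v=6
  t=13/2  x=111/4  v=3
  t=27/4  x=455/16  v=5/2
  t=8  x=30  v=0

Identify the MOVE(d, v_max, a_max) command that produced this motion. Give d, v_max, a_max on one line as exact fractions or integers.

d=30 v_max=6 a_max=2

final state: t=8, x=30, v=0 → d = 30
a_max = (1−0)/(1/2−0) = 2
max v = 6 over t∈[3,5] → v_max = 6
check: 6·(3+2) = 30 ✓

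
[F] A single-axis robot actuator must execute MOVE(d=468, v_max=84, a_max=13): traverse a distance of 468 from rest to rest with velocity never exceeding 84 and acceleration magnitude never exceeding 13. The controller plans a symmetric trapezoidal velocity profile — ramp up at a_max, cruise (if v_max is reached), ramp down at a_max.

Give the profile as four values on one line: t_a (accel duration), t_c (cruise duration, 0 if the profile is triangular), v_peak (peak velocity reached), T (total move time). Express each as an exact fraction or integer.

vₘ²/aₘ = 84²/13 = 7056/13
468 < 7056/13 so t_c = 0
v_peak = √(468·13) = √6084 = 78
t_a = 78/13 = 6; t_c = 0
T = 2·6 = 12

t_a=6 t_c=0 v_peak=78 T=12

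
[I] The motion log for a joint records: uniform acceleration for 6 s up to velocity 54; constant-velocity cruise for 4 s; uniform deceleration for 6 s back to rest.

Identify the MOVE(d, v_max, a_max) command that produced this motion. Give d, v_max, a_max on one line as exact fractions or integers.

d=540 v_max=54 a_max=9

a_max = 54/6 = 9
d_a = ½·54·6 = 162; d_c = 54·4 = 216
d = 2·162 + 216 = 540
t_c = 4 > 0 → v_max = v_peak = 54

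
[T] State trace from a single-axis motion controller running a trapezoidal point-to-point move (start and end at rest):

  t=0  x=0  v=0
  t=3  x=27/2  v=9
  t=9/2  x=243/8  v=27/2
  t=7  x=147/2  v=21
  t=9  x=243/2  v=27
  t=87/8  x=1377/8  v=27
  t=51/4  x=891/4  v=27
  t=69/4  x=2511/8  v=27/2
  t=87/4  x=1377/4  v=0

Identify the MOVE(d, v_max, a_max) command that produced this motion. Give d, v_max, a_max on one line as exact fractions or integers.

final state: t=87/4, x=1377/4, v=0 → d = 1377/4
a_max = (9−0)/(3−0) = 3
max v = 27 over t∈[9,51/4] → v_max = 27
check: 27·(9+15/4) = 1377/4 ✓

d=1377/4 v_max=27 a_max=3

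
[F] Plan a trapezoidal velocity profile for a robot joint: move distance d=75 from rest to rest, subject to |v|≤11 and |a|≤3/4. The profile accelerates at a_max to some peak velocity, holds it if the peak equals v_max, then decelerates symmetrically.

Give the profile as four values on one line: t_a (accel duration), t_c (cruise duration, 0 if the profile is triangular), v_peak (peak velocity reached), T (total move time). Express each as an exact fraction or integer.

(v_max)²/a_max = 11²/(3/4) = 484/3
75 < 484/3 so t_c = 0
v_peak = √(75·3/4) = √(225/4) = 15/2
t_a = (15/2)/(3/4) = 10; t_c = 0
T = 2·10 = 20

t_a=10 t_c=0 v_peak=15/2 T=20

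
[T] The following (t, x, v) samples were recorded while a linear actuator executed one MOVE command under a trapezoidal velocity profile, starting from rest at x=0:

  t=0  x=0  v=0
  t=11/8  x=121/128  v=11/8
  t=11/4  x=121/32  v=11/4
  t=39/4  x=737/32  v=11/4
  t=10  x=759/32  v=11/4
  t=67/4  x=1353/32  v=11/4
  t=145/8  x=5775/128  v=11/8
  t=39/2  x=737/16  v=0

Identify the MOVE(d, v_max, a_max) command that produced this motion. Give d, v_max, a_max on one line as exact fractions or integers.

d=737/16 v_max=11/4 a_max=1

final state: t=39/2, x=737/16, v=0 → d = 737/16
a_max = (11/8−0)/(11/8−0) = 1
max v = 11/4 over t∈[11/4,67/4] → v_max = 11/4
check: 11/4·(11/4+14) = 737/16 ✓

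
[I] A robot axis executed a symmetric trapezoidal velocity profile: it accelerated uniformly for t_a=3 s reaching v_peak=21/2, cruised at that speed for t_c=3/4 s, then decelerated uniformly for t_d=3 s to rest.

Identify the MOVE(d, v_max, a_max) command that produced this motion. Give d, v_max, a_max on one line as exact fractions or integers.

d=315/8 v_max=21/2 a_max=7/2

a_max = (21/2)/3 = 7/2
d_a = ½·21/2·3 = 63/4; d_c = 21/2·3/4 = 63/8
d = 2·63/4 + 63/8 = 315/8
t_c = 3/4 > 0 so v_max = 21/2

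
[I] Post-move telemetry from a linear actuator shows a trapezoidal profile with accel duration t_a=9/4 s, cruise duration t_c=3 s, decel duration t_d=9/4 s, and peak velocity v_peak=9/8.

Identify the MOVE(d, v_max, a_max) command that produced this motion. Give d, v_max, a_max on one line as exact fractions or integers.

d=189/32 v_max=9/8 a_max=1/2

a_max = (9/8)/(9/4) = 1/2
d_a = ½·9/8·9/4 = 81/64; d_c = 9/8·3 = 27/8
d = 2·81/64 + 27/8 = 189/32
t_c = 3 > 0 → v_max = v_peak = 9/8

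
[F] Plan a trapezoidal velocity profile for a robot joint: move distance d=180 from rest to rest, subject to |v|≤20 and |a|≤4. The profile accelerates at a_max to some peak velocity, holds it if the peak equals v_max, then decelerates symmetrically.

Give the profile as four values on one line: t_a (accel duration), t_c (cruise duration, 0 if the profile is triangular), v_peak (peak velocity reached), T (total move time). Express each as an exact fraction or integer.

(v_max)²/a_max = 20²/4 = 100
180 ≥ 100 → trapezoidal
t_a = 20/4 = 5; v_peak = 20
d_cruise = 180 − 100 = 80; t_c = 80/20 = 4
T = 2·5 + 4 = 14

t_a=5 t_c=4 v_peak=20 T=14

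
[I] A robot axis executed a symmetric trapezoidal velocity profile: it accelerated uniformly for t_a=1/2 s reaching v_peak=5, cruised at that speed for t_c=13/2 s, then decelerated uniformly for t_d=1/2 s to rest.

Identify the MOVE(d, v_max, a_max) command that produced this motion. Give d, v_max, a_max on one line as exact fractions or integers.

d=35 v_max=5 a_max=10

a_max = 5/(1/2) = 10
d_a = ½·5·1/2 = 5/4; d_c = 5·13/2 = 65/2
d = 2·5/4 + 65/2 = 35
t_c = 13/2 > 0 ⇒ limit active, v_max = 5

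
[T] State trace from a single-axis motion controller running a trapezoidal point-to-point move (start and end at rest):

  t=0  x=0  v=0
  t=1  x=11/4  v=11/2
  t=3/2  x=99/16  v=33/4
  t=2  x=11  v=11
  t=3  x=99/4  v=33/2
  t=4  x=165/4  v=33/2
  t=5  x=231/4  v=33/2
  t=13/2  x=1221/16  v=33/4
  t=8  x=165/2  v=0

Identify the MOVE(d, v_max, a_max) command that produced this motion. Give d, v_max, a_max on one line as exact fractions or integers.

d=165/2 v_max=33/2 a_max=11/2

final state: t=8, x=165/2, v=0 → d = 165/2
a_max = (11/2−0)/(1−0) = 11/2
max v = 33/2 over t∈[3,5] → v_max = 33/2
check: 33/2·(3+2) = 165/2 ✓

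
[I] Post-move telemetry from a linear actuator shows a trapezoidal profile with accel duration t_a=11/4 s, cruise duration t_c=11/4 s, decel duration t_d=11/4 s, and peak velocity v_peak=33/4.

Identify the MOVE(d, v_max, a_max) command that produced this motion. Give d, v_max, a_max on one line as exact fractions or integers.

a_max = (33/4)/(11/4) = 3
d_a = ½·33/4·11/4 = 363/32; d_c = 33/4·11/4 = 363/16
d = 2·363/32 + 363/16 = 363/8
t_c = 11/4 > 0 so v_max = 33/4

d=363/8 v_max=33/4 a_max=3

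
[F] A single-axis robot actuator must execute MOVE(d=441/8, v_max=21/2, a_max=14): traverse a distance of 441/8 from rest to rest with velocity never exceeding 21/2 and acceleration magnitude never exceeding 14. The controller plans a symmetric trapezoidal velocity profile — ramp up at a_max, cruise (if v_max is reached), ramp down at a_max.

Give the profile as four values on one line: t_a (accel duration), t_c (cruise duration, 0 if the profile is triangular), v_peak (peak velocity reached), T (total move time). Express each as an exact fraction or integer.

(v_max)²/a_max = (21/2)²/14 = 63/8
441/8 ≥ 63/8 → trapezoidal
t_a = (21/2)/14 = 3/4; v_peak = 21/2
d_cruise = 441/8 − 63/8 = 189/4; t_c = (189/4)/(21/2) = 9/2
T = 2·3/4 + 9/2 = 6

t_a=3/4 t_c=9/2 v_peak=21/2 T=6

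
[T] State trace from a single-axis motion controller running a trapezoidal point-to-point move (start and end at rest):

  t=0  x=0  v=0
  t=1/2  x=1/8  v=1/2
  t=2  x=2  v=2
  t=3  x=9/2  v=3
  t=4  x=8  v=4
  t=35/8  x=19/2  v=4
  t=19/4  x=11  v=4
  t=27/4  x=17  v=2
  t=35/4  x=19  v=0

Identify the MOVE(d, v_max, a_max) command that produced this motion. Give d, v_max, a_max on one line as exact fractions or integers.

d=19 v_max=4 a_max=1

final state: t=35/4, x=19, v=0 → d = 19
a_max = (1/2−0)/(1/2−0) = 1
max v = 4 over t∈[4,19/4] → v_max = 4
check: 4·(4+3/4) = 19 ✓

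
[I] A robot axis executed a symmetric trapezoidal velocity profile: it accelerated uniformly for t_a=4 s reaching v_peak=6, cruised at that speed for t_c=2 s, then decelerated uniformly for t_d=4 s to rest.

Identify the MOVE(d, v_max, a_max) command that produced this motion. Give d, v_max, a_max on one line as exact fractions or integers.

a_max = 6/4 = 3/2
d_a = ½·6·4 = 12; d_c = 6·2 = 12
d = 2·12 + 12 = 36
t_c = 2 > 0 ⇒ limit active, v_max = 6

d=36 v_max=6 a_max=3/2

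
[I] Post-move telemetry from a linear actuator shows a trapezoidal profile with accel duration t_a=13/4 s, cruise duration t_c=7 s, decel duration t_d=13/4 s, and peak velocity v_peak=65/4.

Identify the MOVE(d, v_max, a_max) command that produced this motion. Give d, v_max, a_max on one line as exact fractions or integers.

d=2665/16 v_max=65/4 a_max=5

a_max = (65/4)/(13/4) = 5
d_a = ½·65/4·13/4 = 845/32; d_c = 65/4·7 = 455/4
d = 2·845/32 + 455/4 = 2665/16
t_c = 7 > 0 so v_max = 65/4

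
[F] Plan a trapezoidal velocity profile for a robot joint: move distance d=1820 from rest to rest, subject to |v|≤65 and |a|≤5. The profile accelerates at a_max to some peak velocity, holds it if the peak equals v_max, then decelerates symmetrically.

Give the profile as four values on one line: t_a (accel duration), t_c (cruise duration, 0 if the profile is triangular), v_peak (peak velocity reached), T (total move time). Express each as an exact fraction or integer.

t_a=13 t_c=15 v_peak=65 T=41

v_max²/a_max = 65²/5 = 845
1820 ≥ 845 ⇒ cruise phase
t_a = 65/5 = 13; v_peak = 65
d_cruise = 1820 − 845 = 975; t_c = 975/65 = 15
T = 2·13 + 15 = 41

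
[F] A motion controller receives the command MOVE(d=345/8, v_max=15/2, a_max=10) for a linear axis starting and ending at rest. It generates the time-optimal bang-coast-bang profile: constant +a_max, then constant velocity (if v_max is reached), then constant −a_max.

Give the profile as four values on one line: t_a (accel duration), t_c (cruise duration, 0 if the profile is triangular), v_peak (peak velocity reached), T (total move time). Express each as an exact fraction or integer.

t_a=3/4 t_c=5 v_peak=15/2 T=13/2

v_max²/a_max = (15/2)²/10 = 45/8
345/8 ≥ 45/8 ⇒ cruise phase
t_a = (15/2)/10 = 3/4; v_peak = 15/2
d_cruise = 345/8 − 45/8 = 75/2; t_c = (75/2)/(15/2) = 5
T = 2·3/4 + 5 = 13/2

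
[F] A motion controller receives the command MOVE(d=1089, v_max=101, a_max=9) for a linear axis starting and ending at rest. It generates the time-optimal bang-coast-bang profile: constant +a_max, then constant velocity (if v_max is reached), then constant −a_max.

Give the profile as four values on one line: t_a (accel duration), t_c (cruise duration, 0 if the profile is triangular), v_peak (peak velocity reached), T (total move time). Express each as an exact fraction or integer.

t_a=11 t_c=0 v_peak=99 T=22

v_max²/a_max = 101²/9 = 10201/9
1089 < 10201/9 ⇒ no cruise
v_peak = √(1089·9) = √9801 = 99
t_a = 99/9 = 11; t_c = 0
T = 2·11 = 22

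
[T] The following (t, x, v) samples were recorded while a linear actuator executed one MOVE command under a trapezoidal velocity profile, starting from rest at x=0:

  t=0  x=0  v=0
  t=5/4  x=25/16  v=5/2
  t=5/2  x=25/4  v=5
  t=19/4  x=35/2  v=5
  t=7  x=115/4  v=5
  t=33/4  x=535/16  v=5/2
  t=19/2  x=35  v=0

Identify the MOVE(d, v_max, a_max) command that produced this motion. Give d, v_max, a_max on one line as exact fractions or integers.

d=35 v_max=5 a_max=2

final state: t=19/2, x=35, v=0 → d = 35
a_max = (5/2−0)/(5/4−0) = 2
max v = 5 over t∈[5/2,7] → v_max = 5
check: 5·(5/2+9/2) = 35 ✓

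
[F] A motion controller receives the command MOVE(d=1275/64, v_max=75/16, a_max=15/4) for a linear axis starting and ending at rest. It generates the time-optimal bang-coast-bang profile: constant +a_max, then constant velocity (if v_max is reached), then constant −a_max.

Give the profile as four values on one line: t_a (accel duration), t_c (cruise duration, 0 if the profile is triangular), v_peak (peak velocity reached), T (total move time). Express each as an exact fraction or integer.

vₘ²/aₘ = (75/16)²/(15/4) = 375/64
1275/64 ≥ 375/64 so v_max reached
t_a = (75/16)/(15/4) = 5/4; v_peak = 75/16
d_cruise = 1275/64 − 375/64 = 225/16; t_c = (225/16)/(75/16) = 3
T = 2·5/4 + 3 = 11/2

t_a=5/4 t_c=3 v_peak=75/16 T=11/2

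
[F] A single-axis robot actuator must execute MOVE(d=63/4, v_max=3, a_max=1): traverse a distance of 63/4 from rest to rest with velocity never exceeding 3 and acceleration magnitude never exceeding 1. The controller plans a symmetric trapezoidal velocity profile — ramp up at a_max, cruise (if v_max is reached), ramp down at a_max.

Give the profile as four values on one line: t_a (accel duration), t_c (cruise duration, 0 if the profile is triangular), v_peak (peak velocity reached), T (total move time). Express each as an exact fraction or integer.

vₘ²/aₘ = 3²/1 = 9
63/4 ≥ 9 so v_max reached
t_a = 3/1 = 3; v_peak = 3
d_cruise = 63/4 − 9 = 27/4; t_c = (27/4)/3 = 9/4
T = 2·3 + 9/4 = 33/4

t_a=3 t_c=9/4 v_peak=3 T=33/4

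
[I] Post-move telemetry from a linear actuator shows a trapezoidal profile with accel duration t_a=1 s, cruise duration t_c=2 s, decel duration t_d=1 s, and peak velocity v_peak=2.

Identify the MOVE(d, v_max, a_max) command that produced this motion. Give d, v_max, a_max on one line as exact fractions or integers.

a_max = 2/1 = 2
d_a = ½·2·1 = 1; d_c = 2·2 = 4
d = 2·1 + 4 = 6
t_c = 2 > 0 → v_max = v_peak = 2

d=6 v_max=2 a_max=2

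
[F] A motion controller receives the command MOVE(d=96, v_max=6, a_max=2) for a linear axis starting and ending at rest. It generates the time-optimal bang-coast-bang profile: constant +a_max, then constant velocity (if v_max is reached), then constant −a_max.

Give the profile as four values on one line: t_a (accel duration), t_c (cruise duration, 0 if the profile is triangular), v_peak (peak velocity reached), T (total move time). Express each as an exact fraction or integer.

vₘ²/aₘ = 6²/2 = 18
96 ≥ 18 so v_max reached
t_a = 6/2 = 3; v_peak = 6
d_cruise = 96 − 18 = 78; t_c = 78/6 = 13
T = 2·3 + 13 = 19

t_a=3 t_c=13 v_peak=6 T=19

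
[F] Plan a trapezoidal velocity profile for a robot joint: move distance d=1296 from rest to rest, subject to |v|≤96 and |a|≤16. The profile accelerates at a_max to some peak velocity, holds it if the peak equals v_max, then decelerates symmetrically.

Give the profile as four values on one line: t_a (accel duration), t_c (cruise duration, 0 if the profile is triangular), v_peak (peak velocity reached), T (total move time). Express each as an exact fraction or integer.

v_max²/a_max = 96²/16 = 576
1296 ≥ 576 ⇒ cruise phase
t_a = 96/16 = 6; v_peak = 96
d_cruise = 1296 − 576 = 720; t_c = 720/96 = 15/2
T = 2·6 + 15/2 = 39/2

t_a=6 t_c=15/2 v_peak=96 T=39/2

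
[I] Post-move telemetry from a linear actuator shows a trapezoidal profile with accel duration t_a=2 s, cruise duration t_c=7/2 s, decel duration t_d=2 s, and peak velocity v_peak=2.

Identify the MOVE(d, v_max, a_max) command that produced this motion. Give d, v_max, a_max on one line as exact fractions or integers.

a_max = 2/2 = 1
d_a = ½·2·2 = 2; d_c = 2·7/2 = 7
d = 2·2 + 7 = 11
t_c = 7/2 > 0 → v_max = v_peak = 2

d=11 v_max=2 a_max=1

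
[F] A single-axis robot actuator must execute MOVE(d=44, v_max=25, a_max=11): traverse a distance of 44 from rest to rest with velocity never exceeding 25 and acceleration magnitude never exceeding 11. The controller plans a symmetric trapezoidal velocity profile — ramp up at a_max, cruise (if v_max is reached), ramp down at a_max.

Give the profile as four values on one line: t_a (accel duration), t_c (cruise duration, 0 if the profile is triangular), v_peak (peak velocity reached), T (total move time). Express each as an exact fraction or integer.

(v_max)²/a_max = 25²/11 = 625/11
44 < 625/11 → triangular
v_peak = √(44·11) = √484 = 22
t_a = 22/11 = 2; t_c = 0
T = 2·2 = 4

t_a=2 t_c=0 v_peak=22 T=4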